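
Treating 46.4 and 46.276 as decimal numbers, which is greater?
46.4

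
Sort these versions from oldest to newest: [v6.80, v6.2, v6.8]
[v6.2, v6.8, v6.80]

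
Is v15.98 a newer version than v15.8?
Yes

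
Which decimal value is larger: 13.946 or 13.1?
13.946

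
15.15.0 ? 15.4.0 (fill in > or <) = >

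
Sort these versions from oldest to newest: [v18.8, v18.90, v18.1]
[v18.1, v18.8, v18.90]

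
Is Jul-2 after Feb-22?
Yes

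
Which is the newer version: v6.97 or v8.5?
v8.5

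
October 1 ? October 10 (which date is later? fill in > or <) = <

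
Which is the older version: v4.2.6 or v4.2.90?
v4.2.6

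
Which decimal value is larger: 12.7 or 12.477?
12.7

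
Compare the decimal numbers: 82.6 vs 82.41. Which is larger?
82.6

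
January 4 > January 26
False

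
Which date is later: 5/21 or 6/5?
6/5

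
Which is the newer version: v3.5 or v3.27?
v3.27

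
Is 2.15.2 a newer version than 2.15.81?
No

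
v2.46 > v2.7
True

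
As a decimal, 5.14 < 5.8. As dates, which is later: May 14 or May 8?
May 14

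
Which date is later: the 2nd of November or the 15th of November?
the 15th of November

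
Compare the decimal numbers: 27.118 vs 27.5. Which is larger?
27.5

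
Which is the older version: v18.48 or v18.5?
v18.5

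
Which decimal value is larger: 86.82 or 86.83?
86.83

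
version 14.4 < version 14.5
True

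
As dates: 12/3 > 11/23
True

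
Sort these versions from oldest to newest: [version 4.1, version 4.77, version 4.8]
[version 4.1, version 4.8, version 4.77]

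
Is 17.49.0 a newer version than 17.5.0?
Yes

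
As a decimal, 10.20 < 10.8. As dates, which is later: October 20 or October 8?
October 20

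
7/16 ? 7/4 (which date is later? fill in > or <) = >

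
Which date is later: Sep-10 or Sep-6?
Sep-10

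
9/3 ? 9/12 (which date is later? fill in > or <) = <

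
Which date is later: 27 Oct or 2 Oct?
27 Oct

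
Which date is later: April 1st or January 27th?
April 1st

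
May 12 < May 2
False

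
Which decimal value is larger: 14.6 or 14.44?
14.6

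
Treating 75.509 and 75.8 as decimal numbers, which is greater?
75.8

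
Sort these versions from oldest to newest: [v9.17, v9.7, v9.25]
[v9.7, v9.17, v9.25]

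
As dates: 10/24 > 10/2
True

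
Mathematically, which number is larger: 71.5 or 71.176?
71.5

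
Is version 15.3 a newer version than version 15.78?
No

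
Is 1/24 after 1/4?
Yes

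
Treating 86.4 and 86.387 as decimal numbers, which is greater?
86.4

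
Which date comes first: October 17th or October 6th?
October 6th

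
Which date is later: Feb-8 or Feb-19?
Feb-19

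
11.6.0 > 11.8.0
False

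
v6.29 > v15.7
False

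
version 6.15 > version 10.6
False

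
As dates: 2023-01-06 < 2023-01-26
True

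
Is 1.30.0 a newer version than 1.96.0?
No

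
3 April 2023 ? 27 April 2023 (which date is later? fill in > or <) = <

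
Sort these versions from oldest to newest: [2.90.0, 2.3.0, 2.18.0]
[2.3.0, 2.18.0, 2.90.0]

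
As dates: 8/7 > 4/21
True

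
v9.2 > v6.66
True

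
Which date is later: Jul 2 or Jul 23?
Jul 23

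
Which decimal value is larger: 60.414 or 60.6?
60.6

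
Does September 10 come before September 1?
No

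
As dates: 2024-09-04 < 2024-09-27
True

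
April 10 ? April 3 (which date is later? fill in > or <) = >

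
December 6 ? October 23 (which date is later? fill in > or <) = >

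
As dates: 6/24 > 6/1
True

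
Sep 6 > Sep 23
False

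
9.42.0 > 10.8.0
False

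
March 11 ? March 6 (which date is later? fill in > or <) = >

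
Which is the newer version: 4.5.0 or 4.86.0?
4.86.0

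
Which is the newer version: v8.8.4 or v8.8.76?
v8.8.76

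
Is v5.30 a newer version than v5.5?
Yes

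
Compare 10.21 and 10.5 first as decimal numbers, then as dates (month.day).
As decimals: 10.21 < 10.5. As dates: 10/21 is later than 10/5 (day 21 > day 5).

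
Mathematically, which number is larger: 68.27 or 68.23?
68.27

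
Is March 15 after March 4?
Yes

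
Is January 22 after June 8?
No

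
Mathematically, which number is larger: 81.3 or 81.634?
81.634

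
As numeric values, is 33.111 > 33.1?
True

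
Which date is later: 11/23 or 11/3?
11/23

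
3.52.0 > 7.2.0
False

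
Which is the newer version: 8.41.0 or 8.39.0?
8.41.0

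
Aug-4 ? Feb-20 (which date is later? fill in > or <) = >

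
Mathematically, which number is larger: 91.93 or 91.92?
91.93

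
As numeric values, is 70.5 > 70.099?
True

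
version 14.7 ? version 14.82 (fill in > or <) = <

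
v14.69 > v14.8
True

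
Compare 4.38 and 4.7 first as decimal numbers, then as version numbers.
As decimals: 4.38 < 4.7. As versions: v4.38 > v4.7 (minor version 38 > 7).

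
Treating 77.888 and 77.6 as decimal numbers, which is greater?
77.888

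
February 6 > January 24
True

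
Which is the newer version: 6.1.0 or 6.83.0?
6.83.0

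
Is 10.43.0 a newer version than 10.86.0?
No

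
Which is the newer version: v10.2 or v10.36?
v10.36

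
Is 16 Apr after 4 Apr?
Yes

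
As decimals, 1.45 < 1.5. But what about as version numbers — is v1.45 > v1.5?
True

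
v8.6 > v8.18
False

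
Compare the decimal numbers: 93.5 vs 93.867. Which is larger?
93.867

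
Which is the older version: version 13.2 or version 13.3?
version 13.2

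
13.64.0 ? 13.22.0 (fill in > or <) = >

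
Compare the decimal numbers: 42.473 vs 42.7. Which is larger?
42.7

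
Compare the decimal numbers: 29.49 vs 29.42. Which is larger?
29.49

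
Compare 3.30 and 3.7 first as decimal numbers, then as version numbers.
As decimals: 3.30 < 3.7. As versions: v3.30 > v3.7 (minor version 30 > 7).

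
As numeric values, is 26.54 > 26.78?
False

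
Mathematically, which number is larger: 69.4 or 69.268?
69.4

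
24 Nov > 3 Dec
False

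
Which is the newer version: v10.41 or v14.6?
v14.6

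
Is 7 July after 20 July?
No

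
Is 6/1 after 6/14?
No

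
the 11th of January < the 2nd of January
False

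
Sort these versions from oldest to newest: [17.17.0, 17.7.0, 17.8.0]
[17.7.0, 17.8.0, 17.17.0]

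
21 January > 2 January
True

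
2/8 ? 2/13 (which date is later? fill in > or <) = <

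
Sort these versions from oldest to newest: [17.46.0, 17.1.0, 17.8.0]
[17.1.0, 17.8.0, 17.46.0]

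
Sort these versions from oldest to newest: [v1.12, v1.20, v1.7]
[v1.7, v1.12, v1.20]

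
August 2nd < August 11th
True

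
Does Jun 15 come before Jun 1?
No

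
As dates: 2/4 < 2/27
True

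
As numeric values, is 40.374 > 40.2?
True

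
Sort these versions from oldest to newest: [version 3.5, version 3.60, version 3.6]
[version 3.5, version 3.6, version 3.60]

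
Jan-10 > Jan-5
True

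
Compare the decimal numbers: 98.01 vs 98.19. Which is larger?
98.19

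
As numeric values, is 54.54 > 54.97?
False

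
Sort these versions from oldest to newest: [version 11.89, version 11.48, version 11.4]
[version 11.4, version 11.48, version 11.89]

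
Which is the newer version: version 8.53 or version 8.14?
version 8.53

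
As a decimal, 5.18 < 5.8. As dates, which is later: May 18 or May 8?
May 18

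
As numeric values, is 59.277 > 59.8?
False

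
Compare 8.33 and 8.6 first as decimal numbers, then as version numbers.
As decimals: 8.33 < 8.6. As versions: v8.33 > v8.6 (minor version 33 > 6).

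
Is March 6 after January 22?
Yes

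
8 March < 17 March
True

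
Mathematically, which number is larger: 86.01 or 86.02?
86.02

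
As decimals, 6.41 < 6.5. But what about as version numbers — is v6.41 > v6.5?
True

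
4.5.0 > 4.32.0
False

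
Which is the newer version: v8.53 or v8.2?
v8.53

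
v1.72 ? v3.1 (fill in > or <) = <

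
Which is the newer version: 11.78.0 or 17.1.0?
17.1.0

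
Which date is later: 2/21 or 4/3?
4/3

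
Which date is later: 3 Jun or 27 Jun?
27 Jun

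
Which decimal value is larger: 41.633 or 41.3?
41.633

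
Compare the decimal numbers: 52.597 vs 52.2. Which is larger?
52.597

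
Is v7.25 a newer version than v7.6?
Yes. Version numbers are compared segment by segment as integers, not as decimals: minor version 25 > 6, so v7.25 > v7.6 (even though the decimal 7.25 < 7.6).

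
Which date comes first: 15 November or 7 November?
7 November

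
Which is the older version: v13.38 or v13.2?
v13.2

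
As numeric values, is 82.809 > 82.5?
True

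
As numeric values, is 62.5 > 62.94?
False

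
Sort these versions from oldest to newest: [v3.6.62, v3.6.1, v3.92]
[v3.6.1, v3.6.62, v3.92]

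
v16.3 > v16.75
False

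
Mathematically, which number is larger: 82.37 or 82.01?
82.37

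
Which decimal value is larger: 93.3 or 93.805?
93.805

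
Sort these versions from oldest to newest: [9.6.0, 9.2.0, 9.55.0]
[9.2.0, 9.6.0, 9.55.0]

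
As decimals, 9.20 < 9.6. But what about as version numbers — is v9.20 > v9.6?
True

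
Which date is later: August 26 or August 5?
August 26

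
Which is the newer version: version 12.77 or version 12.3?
version 12.77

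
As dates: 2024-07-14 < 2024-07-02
False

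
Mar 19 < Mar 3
False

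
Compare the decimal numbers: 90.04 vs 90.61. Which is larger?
90.61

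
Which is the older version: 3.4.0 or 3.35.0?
3.4.0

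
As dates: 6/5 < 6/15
True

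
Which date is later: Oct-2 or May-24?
Oct-2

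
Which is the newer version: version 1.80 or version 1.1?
version 1.80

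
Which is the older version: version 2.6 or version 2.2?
version 2.2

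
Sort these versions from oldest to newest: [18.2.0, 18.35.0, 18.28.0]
[18.2.0, 18.28.0, 18.35.0]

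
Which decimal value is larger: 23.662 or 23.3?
23.662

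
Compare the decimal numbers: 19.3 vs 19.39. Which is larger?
19.39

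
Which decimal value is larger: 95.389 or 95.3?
95.389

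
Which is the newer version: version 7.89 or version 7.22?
version 7.89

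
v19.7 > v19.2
True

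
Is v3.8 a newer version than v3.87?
No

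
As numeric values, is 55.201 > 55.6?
False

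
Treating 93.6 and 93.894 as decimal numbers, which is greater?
93.894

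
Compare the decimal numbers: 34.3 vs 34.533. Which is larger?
34.533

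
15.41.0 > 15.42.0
False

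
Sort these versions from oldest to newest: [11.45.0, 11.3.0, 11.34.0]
[11.3.0, 11.34.0, 11.45.0]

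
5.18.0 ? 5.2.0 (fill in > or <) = >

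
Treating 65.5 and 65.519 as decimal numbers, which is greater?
65.519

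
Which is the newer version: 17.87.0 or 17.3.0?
17.87.0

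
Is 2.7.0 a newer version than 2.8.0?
No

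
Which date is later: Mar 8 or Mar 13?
Mar 13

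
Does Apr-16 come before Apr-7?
No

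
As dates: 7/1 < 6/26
False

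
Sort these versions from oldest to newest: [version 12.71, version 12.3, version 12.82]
[version 12.3, version 12.71, version 12.82]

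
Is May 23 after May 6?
Yes. Day 23 comes after day 6 in May — this is a date comparison, not a decimal one (the decimal 5.23 would be smaller than 5.6).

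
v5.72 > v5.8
True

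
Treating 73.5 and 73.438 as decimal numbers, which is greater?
73.5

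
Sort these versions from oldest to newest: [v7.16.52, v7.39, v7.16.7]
[v7.16.7, v7.16.52, v7.39]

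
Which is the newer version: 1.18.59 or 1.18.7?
1.18.59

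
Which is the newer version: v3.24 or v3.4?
v3.24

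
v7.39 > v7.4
True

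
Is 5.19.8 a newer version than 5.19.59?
No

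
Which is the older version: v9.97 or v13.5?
v9.97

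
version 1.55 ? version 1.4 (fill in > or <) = >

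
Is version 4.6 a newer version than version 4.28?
No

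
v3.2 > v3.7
False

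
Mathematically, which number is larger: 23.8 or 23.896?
23.896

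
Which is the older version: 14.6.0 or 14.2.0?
14.2.0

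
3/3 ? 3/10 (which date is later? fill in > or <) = <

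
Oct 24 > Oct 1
True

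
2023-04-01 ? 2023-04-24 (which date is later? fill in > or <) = <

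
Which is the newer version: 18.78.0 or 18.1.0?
18.78.0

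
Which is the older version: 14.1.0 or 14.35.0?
14.1.0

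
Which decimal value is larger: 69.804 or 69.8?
69.804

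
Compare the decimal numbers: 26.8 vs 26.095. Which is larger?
26.8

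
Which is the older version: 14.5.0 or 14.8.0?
14.5.0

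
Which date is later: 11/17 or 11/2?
11/17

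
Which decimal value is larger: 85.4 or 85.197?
85.4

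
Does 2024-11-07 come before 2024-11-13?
Yes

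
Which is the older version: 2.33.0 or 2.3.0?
2.3.0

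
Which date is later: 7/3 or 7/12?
7/12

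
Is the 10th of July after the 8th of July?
Yes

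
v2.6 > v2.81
False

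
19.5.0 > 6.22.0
True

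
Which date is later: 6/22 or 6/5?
6/22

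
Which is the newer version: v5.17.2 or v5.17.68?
v5.17.68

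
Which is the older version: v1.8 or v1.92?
v1.8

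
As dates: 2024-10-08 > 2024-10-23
False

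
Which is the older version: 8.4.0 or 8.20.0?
8.4.0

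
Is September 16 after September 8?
Yes. Day 16 comes after day 8 in September — this is a date comparison, not a decimal one (the decimal 9.16 would be smaller than 9.8).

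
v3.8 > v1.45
True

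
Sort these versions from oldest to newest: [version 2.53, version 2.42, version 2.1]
[version 2.1, version 2.42, version 2.53]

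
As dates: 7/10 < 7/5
False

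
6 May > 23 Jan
True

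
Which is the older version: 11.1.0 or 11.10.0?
11.1.0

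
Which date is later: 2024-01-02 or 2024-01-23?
2024-01-23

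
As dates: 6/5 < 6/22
True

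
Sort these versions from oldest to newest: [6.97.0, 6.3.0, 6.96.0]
[6.3.0, 6.96.0, 6.97.0]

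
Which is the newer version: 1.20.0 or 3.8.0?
3.8.0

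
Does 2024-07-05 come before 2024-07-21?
Yes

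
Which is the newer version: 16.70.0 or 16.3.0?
16.70.0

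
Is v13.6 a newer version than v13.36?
No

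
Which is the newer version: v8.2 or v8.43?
v8.43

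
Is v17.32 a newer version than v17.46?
No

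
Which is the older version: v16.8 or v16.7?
v16.7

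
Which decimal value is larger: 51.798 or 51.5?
51.798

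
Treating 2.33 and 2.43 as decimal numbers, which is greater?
2.43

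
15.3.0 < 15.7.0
True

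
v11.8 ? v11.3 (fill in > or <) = >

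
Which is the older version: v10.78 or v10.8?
v10.8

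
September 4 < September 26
True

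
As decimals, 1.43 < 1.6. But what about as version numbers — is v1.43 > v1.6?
True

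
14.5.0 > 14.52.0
False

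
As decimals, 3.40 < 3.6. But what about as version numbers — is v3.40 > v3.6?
True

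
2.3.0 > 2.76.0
False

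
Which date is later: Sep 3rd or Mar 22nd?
Sep 3rd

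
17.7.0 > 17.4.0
True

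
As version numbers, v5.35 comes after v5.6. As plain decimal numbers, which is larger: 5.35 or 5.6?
5.6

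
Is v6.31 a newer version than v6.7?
Yes. Version numbers are compared segment by segment as integers, not as decimals: minor version 31 > 7, so v6.31 > v6.7 (even though the decimal 6.31 < 6.7).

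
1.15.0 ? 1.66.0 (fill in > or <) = <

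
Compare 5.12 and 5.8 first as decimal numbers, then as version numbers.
As decimals: 5.12 < 5.8. As versions: v5.12 > v5.8 (minor version 12 > 8).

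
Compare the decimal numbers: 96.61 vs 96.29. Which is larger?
96.61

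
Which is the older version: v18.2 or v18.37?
v18.2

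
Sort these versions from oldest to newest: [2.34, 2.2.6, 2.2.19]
[2.2.6, 2.2.19, 2.34]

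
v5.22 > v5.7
True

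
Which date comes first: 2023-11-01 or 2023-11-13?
2023-11-01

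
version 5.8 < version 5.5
False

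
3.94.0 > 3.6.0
True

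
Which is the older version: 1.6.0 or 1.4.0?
1.4.0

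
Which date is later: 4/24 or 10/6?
10/6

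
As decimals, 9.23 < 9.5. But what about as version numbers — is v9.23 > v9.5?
True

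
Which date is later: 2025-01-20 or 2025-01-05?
2025-01-20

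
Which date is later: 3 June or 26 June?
26 June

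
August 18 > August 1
True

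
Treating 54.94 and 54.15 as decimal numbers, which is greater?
54.94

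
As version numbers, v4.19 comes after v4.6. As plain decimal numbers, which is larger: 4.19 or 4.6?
4.6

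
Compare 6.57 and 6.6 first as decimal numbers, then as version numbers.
As decimals: 6.57 < 6.6. As versions: v6.57 > v6.6 (minor version 57 > 6).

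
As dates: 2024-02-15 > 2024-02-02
True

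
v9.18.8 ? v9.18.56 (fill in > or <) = <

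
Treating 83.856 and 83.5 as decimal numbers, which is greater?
83.856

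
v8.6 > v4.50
True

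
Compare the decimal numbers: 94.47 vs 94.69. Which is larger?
94.69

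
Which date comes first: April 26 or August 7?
April 26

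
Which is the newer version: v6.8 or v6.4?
v6.8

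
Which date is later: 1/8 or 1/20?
1/20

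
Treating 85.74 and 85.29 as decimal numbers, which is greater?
85.74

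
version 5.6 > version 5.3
True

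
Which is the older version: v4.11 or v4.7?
v4.7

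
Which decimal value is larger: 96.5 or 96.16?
96.5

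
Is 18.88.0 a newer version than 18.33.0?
Yes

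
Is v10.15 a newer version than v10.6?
Yes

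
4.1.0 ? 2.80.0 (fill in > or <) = >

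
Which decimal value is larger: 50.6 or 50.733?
50.733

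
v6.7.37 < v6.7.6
False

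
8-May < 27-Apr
False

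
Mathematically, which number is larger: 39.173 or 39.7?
39.7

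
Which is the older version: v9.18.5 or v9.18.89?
v9.18.5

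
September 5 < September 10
True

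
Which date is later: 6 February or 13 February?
13 February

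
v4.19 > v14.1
False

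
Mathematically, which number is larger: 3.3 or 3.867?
3.867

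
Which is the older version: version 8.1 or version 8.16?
version 8.1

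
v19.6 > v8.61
True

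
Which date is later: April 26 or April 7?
April 26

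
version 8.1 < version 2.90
False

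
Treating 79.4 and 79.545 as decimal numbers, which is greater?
79.545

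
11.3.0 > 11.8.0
False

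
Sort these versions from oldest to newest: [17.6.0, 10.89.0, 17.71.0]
[10.89.0, 17.6.0, 17.71.0]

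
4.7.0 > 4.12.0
False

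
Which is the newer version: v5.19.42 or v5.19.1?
v5.19.42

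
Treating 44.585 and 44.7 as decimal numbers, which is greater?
44.7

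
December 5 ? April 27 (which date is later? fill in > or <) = >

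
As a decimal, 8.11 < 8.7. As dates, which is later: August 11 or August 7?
August 11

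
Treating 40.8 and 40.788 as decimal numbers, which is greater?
40.8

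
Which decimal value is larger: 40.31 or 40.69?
40.69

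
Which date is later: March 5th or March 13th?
March 13th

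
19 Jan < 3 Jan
False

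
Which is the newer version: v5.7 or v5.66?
v5.66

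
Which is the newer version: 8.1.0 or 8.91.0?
8.91.0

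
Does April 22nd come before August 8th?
Yes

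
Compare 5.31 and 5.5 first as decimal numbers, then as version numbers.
As decimals: 5.31 < 5.5. As versions: v5.31 > v5.5 (minor version 31 > 5).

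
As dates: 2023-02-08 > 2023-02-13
False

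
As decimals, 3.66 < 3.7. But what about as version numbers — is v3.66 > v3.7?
True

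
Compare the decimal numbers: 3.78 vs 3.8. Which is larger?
3.8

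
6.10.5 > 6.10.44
False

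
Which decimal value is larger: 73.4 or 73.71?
73.71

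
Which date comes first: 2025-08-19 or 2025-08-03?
2025-08-03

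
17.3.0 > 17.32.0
False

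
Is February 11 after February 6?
Yes. Day 11 comes after day 6 in February — this is a date comparison, not a decimal one (the decimal 2.11 would be smaller than 2.6).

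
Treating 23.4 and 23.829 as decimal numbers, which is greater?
23.829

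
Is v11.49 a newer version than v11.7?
Yes. Version numbers are compared segment by segment as integers, not as decimals: minor version 49 > 7, so v11.49 > v11.7 (even though the decimal 11.49 < 11.7).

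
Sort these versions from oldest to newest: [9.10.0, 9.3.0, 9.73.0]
[9.3.0, 9.10.0, 9.73.0]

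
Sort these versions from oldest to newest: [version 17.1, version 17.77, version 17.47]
[version 17.1, version 17.47, version 17.77]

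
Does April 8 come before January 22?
No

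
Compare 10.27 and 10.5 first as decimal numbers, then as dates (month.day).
As decimals: 10.27 < 10.5. As dates: 10/27 is later than 10/5 (day 27 > day 5).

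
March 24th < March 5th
False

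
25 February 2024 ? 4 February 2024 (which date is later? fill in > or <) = >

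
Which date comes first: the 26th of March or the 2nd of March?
the 2nd of March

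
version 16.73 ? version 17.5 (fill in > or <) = <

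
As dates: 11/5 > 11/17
False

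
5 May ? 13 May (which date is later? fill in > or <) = <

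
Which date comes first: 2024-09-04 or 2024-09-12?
2024-09-04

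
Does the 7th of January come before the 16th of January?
Yes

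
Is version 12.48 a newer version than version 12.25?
Yes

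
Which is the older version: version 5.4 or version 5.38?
version 5.4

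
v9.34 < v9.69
True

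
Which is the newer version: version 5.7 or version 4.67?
version 5.7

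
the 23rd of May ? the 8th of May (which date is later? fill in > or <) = >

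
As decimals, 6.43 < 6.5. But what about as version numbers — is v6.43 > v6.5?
True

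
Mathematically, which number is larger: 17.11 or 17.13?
17.13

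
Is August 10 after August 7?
Yes. Day 10 comes after day 7 in August — this is a date comparison, not a decimal one (the decimal 8.10 would be smaller than 8.7).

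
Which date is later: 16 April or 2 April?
16 April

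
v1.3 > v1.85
False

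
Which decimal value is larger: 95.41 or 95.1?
95.41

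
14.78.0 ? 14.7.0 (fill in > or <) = >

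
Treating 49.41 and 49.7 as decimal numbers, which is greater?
49.7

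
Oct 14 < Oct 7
False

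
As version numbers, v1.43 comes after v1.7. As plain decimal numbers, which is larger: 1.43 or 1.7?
1.7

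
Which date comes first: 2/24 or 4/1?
2/24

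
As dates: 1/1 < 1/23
True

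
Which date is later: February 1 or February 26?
February 26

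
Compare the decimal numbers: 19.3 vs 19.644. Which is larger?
19.644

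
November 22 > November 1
True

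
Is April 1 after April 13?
No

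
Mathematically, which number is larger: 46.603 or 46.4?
46.603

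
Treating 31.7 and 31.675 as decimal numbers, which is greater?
31.7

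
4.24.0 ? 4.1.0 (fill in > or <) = >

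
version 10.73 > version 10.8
True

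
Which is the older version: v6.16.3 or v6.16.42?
v6.16.3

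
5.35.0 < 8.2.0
True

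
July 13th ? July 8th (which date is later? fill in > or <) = >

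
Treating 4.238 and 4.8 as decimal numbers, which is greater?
4.8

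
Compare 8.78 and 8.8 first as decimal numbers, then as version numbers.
As decimals: 8.78 < 8.8. As versions: v8.78 > v8.8 (minor version 78 > 8).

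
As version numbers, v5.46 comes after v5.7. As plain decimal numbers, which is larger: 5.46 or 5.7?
5.7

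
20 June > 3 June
True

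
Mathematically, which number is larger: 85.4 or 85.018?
85.4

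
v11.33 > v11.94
False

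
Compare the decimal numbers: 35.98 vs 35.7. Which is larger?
35.98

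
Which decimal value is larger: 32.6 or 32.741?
32.741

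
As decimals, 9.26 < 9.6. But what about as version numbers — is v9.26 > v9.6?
True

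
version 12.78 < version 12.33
False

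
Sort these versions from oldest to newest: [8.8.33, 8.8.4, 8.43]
[8.8.4, 8.8.33, 8.43]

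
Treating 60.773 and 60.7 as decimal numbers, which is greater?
60.773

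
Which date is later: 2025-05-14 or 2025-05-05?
2025-05-14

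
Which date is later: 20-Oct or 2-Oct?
20-Oct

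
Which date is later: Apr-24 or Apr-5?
Apr-24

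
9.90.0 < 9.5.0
False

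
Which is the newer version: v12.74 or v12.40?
v12.74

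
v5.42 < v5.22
False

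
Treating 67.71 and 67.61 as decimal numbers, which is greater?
67.71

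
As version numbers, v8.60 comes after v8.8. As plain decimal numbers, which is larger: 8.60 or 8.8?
8.8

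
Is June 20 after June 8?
Yes. Day 20 comes after day 8 in June — this is a date comparison, not a decimal one (the decimal 6.20 would be smaller than 6.8).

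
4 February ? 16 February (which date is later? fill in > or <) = <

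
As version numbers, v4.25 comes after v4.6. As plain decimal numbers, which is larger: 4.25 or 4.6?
4.6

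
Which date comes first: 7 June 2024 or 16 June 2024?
7 June 2024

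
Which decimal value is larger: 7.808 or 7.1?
7.808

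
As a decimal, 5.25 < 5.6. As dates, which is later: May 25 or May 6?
May 25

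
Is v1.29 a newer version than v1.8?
Yes. Version numbers are compared segment by segment as integers, not as decimals: minor version 29 > 8, so v1.29 > v1.8 (even though the decimal 1.29 < 1.8).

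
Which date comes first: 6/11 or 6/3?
6/3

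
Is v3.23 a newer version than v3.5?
Yes. Version numbers are compared segment by segment as integers, not as decimals: minor version 23 > 5, so v3.23 > v3.5 (even though the decimal 3.23 < 3.5).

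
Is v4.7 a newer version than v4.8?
No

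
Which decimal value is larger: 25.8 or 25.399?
25.8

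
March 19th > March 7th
True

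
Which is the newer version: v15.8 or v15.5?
v15.8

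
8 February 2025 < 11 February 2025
True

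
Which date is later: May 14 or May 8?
May 14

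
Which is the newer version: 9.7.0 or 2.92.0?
9.7.0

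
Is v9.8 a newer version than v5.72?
Yes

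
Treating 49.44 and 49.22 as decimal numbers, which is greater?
49.44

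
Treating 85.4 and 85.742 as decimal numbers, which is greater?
85.742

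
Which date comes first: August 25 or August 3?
August 3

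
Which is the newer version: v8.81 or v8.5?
v8.81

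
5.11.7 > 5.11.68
False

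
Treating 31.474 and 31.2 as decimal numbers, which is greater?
31.474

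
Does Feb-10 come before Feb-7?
No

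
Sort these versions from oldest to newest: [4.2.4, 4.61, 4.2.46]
[4.2.4, 4.2.46, 4.61]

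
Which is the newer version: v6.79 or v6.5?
v6.79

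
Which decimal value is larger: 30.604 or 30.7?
30.7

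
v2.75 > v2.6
True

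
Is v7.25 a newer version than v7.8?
Yes. Version numbers are compared segment by segment as integers, not as decimals: minor version 25 > 8, so v7.25 > v7.8 (even though the decimal 7.25 < 7.8).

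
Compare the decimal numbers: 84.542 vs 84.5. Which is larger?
84.542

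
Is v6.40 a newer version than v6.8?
Yes. Version numbers are compared segment by segment as integers, not as decimals: minor version 40 > 8, so v6.40 > v6.8 (even though the decimal 6.40 < 6.8).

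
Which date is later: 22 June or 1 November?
1 November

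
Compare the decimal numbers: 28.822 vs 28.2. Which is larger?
28.822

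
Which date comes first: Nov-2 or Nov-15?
Nov-2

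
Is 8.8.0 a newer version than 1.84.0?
Yes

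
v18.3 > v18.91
False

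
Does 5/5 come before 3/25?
No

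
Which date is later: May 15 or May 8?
May 15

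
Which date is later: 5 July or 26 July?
26 July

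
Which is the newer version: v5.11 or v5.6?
v5.11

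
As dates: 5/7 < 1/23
False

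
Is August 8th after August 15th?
No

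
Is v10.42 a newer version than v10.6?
Yes. Version numbers are compared segment by segment as integers, not as decimals: minor version 42 > 6, so v10.42 > v10.6 (even though the decimal 10.42 < 10.6).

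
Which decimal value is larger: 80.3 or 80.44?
80.44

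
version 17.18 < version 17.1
False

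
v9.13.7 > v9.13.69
False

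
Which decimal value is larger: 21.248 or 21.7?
21.7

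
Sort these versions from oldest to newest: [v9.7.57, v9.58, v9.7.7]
[v9.7.7, v9.7.57, v9.58]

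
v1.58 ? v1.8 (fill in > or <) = >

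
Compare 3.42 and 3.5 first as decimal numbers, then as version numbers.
As decimals: 3.42 < 3.5. As versions: v3.42 > v3.5 (minor version 42 > 5).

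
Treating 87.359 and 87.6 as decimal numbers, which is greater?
87.6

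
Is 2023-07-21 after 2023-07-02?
Yes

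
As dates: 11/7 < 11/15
True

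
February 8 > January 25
True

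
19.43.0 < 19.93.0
True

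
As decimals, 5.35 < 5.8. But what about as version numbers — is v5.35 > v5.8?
True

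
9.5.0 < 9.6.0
True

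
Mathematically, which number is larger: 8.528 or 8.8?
8.8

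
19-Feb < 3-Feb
False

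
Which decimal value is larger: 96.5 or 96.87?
96.87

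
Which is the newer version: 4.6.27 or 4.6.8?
4.6.27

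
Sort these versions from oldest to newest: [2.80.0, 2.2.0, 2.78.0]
[2.2.0, 2.78.0, 2.80.0]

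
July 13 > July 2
True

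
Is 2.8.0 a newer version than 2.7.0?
Yes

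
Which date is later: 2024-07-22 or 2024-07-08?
2024-07-22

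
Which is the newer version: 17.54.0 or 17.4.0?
17.54.0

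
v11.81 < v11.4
False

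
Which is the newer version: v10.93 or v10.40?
v10.93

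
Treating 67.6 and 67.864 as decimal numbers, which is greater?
67.864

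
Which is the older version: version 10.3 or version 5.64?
version 5.64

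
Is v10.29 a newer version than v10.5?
Yes. Version numbers are compared segment by segment as integers, not as decimals: minor version 29 > 5, so v10.29 > v10.5 (even though the decimal 10.29 < 10.5).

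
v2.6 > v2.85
False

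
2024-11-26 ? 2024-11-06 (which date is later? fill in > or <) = >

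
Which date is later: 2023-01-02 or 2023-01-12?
2023-01-12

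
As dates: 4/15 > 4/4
True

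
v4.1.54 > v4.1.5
True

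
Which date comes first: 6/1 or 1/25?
1/25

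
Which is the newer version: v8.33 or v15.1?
v15.1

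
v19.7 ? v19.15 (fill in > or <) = <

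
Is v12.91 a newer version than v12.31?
Yes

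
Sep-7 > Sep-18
False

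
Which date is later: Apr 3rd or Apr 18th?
Apr 18th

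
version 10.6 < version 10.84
True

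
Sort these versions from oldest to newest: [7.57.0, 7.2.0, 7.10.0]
[7.2.0, 7.10.0, 7.57.0]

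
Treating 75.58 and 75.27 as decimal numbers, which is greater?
75.58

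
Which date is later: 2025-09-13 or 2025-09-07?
2025-09-13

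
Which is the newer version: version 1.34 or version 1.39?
version 1.39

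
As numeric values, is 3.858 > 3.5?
True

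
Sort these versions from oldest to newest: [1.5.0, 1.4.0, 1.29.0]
[1.4.0, 1.5.0, 1.29.0]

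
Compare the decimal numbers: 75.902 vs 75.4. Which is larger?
75.902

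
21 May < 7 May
False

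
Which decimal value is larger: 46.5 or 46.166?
46.5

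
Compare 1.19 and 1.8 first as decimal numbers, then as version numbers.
As decimals: 1.19 < 1.8. As versions: v1.19 > v1.8 (minor version 19 > 8).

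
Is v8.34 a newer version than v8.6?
Yes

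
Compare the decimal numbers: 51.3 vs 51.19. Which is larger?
51.3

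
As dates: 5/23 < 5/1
False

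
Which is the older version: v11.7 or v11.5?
v11.5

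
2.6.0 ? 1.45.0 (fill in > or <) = >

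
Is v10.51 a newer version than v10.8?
Yes. Version numbers are compared segment by segment as integers, not as decimals: minor version 51 > 8, so v10.51 > v10.8 (even though the decimal 10.51 < 10.8).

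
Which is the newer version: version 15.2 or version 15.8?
version 15.8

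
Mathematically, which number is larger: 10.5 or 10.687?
10.687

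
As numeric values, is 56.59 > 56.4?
True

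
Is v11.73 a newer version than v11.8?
Yes. Version numbers are compared segment by segment as integers, not as decimals: minor version 73 > 8, so v11.73 > v11.8 (even though the decimal 11.73 < 11.8).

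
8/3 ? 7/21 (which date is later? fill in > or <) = >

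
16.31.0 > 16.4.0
True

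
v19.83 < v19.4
False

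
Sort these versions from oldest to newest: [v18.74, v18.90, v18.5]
[v18.5, v18.74, v18.90]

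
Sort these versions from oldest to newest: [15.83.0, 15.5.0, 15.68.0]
[15.5.0, 15.68.0, 15.83.0]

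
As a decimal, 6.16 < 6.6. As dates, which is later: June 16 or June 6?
June 16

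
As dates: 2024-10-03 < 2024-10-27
True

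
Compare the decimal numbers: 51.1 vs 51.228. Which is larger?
51.228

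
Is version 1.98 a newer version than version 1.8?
Yes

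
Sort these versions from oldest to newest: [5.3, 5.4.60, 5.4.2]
[5.3, 5.4.2, 5.4.60]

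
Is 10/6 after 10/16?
No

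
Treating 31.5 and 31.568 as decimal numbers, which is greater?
31.568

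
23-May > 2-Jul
False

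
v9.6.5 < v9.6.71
True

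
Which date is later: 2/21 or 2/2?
2/21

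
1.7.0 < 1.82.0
True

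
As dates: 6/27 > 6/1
True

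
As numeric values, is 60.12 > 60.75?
False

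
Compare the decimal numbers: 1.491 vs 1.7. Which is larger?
1.7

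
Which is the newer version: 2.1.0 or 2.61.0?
2.61.0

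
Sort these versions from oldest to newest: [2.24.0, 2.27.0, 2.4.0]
[2.4.0, 2.24.0, 2.27.0]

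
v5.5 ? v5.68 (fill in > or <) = <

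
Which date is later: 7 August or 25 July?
7 August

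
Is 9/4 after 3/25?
Yes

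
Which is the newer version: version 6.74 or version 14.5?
version 14.5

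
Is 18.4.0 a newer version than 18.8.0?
No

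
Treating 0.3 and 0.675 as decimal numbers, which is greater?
0.675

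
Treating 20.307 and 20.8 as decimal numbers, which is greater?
20.8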